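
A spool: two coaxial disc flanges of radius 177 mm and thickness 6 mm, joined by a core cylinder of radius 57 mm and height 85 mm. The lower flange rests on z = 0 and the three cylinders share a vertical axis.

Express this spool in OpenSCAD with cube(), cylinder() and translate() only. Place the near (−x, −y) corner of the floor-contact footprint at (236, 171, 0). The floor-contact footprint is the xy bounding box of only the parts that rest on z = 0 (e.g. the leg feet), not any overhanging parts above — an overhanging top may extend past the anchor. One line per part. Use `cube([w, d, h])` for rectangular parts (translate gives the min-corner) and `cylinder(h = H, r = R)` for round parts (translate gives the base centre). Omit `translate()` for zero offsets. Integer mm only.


translate([413, 348, 0]) cylinder(h = 6, r = 177);
translate([413, 348, 6]) cylinder(h = 85, r = 57);
translate([413, 348, 91]) cylinder(h = 6, r = 177);


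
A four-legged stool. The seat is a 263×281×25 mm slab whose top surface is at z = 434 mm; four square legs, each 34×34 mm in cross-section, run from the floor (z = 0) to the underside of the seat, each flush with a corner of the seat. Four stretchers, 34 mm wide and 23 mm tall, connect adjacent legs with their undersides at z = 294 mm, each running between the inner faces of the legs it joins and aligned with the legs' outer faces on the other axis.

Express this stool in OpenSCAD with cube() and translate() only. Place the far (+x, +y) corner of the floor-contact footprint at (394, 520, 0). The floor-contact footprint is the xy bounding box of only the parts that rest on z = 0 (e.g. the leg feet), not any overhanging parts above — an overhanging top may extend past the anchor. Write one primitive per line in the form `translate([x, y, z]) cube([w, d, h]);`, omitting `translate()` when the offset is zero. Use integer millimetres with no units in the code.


// leg_h = 434 - 25 = 409
// stretcher span = 263 - 2*34 = 195
translate([131, 239, 409]) cube([263, 281, 25]);
translate([131, 239, 0]) cube([34, 34, 409]);
translate([360, 239, 0]) cube([34, 34, 409]);
translate([131, 486, 0]) cube([34, 34, 409]);
translate([360, 486, 0]) cube([34, 34, 409]);
translate([165, 239, 294]) cube([195, 34, 23]);
translate([165, 486, 294]) cube([195, 34, 23]);
translate([131, 273, 294]) cube([34, 213, 23]);
translate([360, 273, 294]) cube([34, 213, 23]);


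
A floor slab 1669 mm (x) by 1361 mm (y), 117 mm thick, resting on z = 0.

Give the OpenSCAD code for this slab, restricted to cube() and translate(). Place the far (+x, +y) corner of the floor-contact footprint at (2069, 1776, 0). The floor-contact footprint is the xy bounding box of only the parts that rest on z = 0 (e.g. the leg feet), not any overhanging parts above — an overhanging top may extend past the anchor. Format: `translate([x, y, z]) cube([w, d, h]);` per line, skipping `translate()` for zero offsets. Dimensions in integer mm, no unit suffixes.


translate([400, 415, 0]) cube([1669, 1361, 117]);


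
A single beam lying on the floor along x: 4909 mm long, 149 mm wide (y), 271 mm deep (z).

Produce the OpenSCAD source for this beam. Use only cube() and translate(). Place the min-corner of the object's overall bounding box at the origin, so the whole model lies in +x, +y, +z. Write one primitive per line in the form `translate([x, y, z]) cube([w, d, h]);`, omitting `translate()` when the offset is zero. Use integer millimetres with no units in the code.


cube([4909, 149, 271]);


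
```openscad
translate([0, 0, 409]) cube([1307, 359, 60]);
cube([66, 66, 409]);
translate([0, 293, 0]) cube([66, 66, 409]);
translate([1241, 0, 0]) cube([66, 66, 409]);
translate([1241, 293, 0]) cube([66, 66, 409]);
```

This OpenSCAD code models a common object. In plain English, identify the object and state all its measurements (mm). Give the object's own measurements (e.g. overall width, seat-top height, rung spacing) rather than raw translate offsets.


A bench: a 1307×359 mm seat slab, 60 mm thick, top at z = 469 mm, on four 66×66 mm square legs flush with the seat corners and standing on z = 0.


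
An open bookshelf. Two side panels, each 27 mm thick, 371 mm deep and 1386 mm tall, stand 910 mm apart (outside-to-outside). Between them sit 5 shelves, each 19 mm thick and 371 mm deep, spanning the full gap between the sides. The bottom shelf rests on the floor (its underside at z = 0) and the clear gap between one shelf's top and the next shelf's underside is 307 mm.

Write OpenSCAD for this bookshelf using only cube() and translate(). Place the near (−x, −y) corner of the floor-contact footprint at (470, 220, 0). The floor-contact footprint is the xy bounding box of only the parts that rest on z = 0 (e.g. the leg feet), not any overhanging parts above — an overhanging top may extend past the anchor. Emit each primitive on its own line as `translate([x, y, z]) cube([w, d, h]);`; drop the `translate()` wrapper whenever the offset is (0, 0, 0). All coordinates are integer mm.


translate([470, 220, 0]) cube([27, 371, 1386]);
translate([1353, 220, 0]) cube([27, 371, 1386]);
translate([497, 220, 0]) cube([856, 371, 19]);
translate([497, 220, 326]) cube([856, 371, 19]);
translate([497, 220, 652]) cube([856, 371, 19]);
translate([497, 220, 978]) cube([856, 371, 19]);
translate([497, 220, 1304]) cube([856, 371, 19]);


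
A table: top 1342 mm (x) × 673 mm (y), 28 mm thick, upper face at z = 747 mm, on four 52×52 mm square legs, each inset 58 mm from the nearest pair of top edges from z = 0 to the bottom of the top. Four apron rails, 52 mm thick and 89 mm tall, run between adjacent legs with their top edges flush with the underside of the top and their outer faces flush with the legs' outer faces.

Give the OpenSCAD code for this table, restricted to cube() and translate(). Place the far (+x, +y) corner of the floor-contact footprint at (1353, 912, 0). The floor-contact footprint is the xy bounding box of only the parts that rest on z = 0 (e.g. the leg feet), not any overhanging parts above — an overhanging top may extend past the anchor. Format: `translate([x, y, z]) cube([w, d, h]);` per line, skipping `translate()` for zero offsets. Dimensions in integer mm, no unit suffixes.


// leg_h = 747 - 28 = 719
// apron z = 719 - 89 = 630
translate([69, 297, 719]) cube([1342, 673, 28]);
translate([127, 355, 0]) cube([52, 52, 719]);
translate([1301, 355, 0]) cube([52, 52, 719]);
translate([127, 860, 0]) cube([52, 52, 719]);
translate([1301, 860, 0]) cube([52, 52, 719]);
translate([179, 355, 630]) cube([1122, 52, 89]);
translate([179, 860, 630]) cube([1122, 52, 89]);
translate([127, 407, 630]) cube([52, 453, 89]);
translate([1301, 407, 630]) cube([52, 453, 89]);


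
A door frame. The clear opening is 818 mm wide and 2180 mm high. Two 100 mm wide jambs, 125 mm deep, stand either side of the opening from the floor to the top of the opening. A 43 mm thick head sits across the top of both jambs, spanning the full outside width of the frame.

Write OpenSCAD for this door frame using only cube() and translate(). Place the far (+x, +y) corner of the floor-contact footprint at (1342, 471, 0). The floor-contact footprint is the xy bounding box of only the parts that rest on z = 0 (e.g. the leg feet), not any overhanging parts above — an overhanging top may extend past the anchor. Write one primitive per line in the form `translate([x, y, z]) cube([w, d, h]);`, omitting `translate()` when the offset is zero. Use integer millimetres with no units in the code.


translate([324, 346, 0]) cube([100, 125, 2180]);
translate([1242, 346, 0]) cube([100, 125, 2180]);
translate([324, 346, 2180]) cube([1018, 125, 43]);


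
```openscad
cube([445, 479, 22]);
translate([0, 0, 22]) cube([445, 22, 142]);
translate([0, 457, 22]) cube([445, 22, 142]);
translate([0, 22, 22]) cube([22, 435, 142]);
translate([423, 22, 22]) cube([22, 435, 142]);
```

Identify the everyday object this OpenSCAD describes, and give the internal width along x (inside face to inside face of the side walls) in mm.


An open box. The internal width is 401 mm.

A 445×479 base slab with four walls standing on it — an open box. The base is 445 mm wide and the walls are 22 mm thick, so the internal width is 445 − 2 × 22 = 401 mm.


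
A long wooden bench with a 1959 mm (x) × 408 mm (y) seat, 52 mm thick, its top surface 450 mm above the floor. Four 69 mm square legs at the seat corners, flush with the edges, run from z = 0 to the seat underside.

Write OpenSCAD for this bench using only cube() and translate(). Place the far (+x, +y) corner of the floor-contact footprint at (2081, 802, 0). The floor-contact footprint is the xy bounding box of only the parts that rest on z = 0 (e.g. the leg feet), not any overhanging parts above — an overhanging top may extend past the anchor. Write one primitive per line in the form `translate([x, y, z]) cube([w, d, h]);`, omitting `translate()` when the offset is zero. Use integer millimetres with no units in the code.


// leg_h = 450 − 52 = 398
translate([122, 394, 398]) cube([1959, 408, 52]);
translate([122, 394, 0]) cube([69, 69, 398]);
translate([122, 733, 0]) cube([69, 69, 398]);
translate([2012, 394, 0]) cube([69, 69, 398]);
translate([2012, 733, 0]) cube([69, 69, 398]);


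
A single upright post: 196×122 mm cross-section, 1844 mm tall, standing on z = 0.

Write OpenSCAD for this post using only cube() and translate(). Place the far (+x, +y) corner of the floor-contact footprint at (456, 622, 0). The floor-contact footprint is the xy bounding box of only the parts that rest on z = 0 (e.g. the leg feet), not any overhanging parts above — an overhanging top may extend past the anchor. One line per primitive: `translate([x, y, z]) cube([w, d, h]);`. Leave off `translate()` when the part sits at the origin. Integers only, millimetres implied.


translate([260, 500, 0]) cube([196, 122, 1844]);


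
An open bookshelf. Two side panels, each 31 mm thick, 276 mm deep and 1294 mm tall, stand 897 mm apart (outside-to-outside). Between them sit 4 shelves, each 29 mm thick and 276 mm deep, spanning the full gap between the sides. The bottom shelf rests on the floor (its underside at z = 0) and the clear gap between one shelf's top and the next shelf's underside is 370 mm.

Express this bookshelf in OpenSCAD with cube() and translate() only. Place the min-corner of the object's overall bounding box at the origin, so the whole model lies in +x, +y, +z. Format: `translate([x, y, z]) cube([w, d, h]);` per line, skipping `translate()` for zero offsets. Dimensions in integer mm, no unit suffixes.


cube([31, 276, 1294]);
translate([866, 0, 0]) cube([31, 276, 1294]);
translate([31, 0, 0]) cube([835, 276, 29]);
translate([31, 0, 399]) cube([835, 276, 29]);
translate([31, 0, 798]) cube([835, 276, 29]);
translate([31, 0, 1197]) cube([835, 276, 29]);


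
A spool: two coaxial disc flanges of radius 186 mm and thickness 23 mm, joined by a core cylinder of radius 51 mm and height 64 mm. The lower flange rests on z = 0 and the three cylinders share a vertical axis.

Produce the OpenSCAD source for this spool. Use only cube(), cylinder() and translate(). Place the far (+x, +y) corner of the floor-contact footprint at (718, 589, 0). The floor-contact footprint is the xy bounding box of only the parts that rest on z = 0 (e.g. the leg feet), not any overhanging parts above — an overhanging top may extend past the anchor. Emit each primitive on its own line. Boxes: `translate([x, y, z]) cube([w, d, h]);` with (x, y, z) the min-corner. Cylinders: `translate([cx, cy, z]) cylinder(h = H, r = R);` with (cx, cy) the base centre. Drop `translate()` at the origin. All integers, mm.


translate([532, 403, 0]) cylinder(h = 23, r = 186);
translate([532, 403, 23]) cylinder(h = 64, r = 51);
translate([532, 403, 87]) cylinder(h = 23, r = 186);


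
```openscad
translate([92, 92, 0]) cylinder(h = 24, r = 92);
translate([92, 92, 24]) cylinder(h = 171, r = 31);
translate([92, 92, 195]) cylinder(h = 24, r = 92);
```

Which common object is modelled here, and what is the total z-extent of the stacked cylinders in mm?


A spool. The overall height is 219 mm.

Three coaxial cylinders, large–small–large — a spool. Two 24 mm flanges and a 171 mm core give 24 + 171 + 24 = 219 mm.


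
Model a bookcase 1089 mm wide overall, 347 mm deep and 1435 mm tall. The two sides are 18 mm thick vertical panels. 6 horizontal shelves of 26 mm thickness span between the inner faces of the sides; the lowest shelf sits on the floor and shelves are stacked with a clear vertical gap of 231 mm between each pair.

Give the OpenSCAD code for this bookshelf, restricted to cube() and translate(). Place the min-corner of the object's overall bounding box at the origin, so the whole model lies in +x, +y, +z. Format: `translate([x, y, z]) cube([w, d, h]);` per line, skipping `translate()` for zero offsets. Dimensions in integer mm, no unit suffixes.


cube([18, 347, 1435]);
translate([1071, 0, 0]) cube([18, 347, 1435]);
translate([18, 0, 0]) cube([1053, 347, 26]);
translate([18, 0, 257]) cube([1053, 347, 26]);
translate([18, 0, 514]) cube([1053, 347, 26]);
translate([18, 0, 771]) cube([1053, 347, 26]);
translate([18, 0, 1028]) cube([1053, 347, 26]);
translate([18, 0, 1285]) cube([1053, 347, 26]);


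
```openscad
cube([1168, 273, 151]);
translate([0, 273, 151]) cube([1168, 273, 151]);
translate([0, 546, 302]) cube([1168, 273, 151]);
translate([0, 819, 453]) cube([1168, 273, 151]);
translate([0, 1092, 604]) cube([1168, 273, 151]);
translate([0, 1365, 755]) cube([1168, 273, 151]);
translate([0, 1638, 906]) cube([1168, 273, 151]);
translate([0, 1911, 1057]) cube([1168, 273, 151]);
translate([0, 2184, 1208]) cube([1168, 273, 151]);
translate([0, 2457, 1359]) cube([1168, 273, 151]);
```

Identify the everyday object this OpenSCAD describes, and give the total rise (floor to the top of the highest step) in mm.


A staircase. The total rise is 1510 mm.

10 identical blocks, each offset up and back from the previous — a staircase. Each step is 151 mm tall and there are 10 of them, so the total rise is 10 × 151 = 1510 mm.


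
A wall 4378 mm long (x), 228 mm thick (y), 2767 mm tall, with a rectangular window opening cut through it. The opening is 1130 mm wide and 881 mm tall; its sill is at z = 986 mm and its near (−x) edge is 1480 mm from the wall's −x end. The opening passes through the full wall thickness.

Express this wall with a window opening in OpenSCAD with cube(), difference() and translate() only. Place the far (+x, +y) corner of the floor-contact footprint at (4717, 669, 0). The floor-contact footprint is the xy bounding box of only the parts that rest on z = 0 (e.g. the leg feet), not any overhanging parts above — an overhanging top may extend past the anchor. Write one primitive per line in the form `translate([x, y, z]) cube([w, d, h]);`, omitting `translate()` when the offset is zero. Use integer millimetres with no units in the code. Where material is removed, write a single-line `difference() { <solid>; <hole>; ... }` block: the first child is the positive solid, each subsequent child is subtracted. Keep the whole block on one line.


difference() { translate([339, 441, 0]) cube([4378, 228, 2767]); translate([1819, 441, 986]) cube([1130, 228, 881]); }


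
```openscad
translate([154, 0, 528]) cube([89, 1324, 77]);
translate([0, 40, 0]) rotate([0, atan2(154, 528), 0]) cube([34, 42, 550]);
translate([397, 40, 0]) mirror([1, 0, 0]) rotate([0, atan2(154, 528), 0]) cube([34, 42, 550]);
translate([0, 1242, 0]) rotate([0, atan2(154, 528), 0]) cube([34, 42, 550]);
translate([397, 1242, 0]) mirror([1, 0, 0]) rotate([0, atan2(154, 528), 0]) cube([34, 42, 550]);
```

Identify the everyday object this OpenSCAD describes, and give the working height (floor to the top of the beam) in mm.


A sawhorse. The overall height is 605 mm.

A beam across two mirrored pairs of raked legs — a sawhorse. The beam's underside is at z = 528 (matching the legs' vertical rise in atan2(154, 528)) and the beam is 77 mm tall, so its top is at 528 + 77 = 605 mm. The raked legs top out at the beam's underside, so that is the highest point.


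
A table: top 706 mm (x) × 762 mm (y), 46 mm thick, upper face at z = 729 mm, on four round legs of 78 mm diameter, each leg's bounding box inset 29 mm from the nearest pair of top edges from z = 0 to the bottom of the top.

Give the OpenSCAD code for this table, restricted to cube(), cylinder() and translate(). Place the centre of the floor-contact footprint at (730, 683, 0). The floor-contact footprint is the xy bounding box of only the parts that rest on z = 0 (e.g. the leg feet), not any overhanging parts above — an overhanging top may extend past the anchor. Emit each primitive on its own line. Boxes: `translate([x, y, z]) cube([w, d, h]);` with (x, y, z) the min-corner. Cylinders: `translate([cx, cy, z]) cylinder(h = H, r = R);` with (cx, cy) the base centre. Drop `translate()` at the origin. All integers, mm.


translate([377, 302, 683]) cube([706, 762, 46]);
translate([445, 370, 0]) cylinder(h = 683, r = 39);
translate([1015, 370, 0]) cylinder(h = 683, r = 39);
translate([445, 996, 0]) cylinder(h = 683, r = 39);
translate([1015, 996, 0]) cylinder(h = 683, r = 39);


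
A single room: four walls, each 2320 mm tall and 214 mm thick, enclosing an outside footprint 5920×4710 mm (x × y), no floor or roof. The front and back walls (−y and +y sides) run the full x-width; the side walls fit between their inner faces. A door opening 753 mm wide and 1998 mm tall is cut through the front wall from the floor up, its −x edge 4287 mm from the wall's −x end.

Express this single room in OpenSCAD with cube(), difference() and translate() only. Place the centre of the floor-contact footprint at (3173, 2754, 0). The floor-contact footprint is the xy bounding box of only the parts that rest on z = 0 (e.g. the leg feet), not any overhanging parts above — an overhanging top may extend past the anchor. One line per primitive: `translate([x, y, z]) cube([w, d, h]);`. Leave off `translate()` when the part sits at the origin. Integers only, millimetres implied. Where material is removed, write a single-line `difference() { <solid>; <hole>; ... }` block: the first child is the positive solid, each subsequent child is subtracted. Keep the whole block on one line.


difference() { translate([213, 399, 0]) cube([5920, 214, 2320]); translate([4500, 399, 0]) cube([753, 214, 1998]); }
translate([213, 4895, 0]) cube([5920, 214, 2320]);
translate([213, 613, 0]) cube([214, 4282, 2320]);
translate([5919, 613, 0]) cube([214, 4282, 2320]);


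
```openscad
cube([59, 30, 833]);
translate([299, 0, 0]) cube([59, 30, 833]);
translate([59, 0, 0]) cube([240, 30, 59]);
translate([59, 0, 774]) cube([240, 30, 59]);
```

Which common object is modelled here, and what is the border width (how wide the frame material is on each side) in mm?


A picture frame. The border width is 59 mm.

Four thin pieces enclosing a rectangular opening — a picture frame. The two full-height stiles are 833 mm tall; the top rail sits at z = 774 and is 59 mm tall, so the border above the opening is 833 − 774 = 59 mm, matching the stile x-width.


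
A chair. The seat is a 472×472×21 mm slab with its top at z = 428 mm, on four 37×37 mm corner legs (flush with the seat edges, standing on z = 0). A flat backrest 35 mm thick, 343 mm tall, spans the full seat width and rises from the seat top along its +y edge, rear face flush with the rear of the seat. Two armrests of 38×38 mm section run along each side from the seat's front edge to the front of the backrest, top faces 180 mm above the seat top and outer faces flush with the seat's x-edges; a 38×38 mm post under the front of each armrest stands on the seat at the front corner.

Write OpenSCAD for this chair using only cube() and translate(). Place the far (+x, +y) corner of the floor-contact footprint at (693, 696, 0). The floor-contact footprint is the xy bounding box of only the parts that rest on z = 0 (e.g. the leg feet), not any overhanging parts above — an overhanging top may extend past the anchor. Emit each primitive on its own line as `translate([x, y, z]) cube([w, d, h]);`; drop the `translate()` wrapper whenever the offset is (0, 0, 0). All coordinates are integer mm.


translate([221, 224, 407]) cube([472, 472, 21]);
translate([221, 224, 0]) cube([37, 37, 407]);
translate([656, 224, 0]) cube([37, 37, 407]);
translate([221, 659, 0]) cube([37, 37, 407]);
translate([656, 659, 0]) cube([37, 37, 407]);
translate([221, 661, 428]) cube([472, 35, 343]);
translate([221, 224, 570]) cube([38, 437, 38]);
translate([655, 224, 570]) cube([38, 437, 38]);
translate([221, 224, 428]) cube([38, 38, 142]);
translate([655, 224, 428]) cube([38, 38, 142]);


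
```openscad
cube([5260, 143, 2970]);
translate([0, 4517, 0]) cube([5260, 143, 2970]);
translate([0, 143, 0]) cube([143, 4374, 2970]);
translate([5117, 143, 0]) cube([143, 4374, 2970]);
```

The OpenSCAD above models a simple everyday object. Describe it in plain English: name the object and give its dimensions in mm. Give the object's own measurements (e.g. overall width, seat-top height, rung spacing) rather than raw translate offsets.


The wall frame of a small rectangular building: four walls, each 2970 mm tall and 143 mm thick, enclosing a footprint 5260 mm (x) by 4660 mm (y) outside-to-outside, with no floor or roof. The front and back walls (the −y and +y sides) span the full width; the two side walls fit between them.


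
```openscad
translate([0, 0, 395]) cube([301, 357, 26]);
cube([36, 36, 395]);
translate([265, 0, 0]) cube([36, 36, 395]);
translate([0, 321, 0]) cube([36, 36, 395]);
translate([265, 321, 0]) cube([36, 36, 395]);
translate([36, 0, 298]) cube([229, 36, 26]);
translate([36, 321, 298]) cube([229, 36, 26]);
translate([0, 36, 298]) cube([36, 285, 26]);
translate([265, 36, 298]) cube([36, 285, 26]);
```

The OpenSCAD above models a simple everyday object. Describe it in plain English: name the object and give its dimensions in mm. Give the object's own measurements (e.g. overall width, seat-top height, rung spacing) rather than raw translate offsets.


A simple wooden stool: a rectangular seat 301 mm (x) by 357 mm (y), 26 mm thick, top face at z = 421 mm, on four square legs, each 36×36 mm in cross-section. The legs rest on z = 0, each flush with a corner of the seat. Four stretchers, 36 mm wide and 26 mm tall, connect adjacent legs with their undersides at z = 298 mm, each running between the inner faces of the legs it joins and aligned with the legs' outer faces on the other axis.


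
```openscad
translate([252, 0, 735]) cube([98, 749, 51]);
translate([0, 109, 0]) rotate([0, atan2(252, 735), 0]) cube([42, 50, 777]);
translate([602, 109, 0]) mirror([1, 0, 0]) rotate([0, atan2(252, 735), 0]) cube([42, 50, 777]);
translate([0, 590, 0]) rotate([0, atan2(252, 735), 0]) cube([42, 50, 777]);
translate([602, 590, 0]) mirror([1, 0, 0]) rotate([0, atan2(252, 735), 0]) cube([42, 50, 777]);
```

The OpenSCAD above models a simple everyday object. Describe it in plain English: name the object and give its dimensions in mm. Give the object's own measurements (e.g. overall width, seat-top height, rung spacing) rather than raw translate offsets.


A sawhorse. A 98×749×51 mm beam (x, y, z) sits on two A-frame leg pairs. Each pair is two raked legs of 42×50 mm section (50 mm along y) splaying symmetrically in x. Each leg rises 735 mm vertically over 252 mm of horizontal reach and is 777 mm long along its own axis. Every leg's outer bottom edge rests on the floor and its outer top edge meets a bottom edge of the beam — the left legs (tilting toward +x) meet the beam's −x bottom edge, the right legs (their mirror images, tilting toward −x) meet its +x bottom edge — so the leg tops tuck under the beam, the beam's underside is 735 mm above the floor, and the feet are 602 mm apart outside-to-outside with the beam centred between them. The two leg pairs are set in 109 mm from either end of the beam.


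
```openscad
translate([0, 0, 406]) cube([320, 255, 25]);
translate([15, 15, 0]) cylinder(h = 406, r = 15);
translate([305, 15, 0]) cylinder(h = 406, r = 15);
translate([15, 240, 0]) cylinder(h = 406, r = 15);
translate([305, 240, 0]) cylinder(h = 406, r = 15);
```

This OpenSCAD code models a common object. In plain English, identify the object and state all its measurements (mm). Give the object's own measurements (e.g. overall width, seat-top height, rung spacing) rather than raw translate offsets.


A four-legged stool. The seat is a 320×255×25 mm slab whose top surface is at z = 431 mm; four round legs, each 30 mm in diameter, run from the floor (z = 0) to the underside of the seat, each leg's axis is inset half a diameter from the nearest pair of seat edges (so the leg's bounding box is flush with the corner).


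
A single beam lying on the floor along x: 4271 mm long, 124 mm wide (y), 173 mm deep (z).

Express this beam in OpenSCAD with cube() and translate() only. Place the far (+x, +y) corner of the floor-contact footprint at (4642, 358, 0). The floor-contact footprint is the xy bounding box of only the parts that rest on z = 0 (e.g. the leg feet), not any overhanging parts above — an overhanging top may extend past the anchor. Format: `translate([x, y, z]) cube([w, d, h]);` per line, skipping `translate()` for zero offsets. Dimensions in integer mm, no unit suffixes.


translate([371, 234, 0]) cube([4271, 124, 173]);


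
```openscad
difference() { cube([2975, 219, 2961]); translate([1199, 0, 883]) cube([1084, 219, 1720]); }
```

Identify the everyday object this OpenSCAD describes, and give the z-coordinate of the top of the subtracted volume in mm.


A wall with a window opening. The window head height is 2603 mm.

A wall with a rectangular opening subtracted — a window. Sill at z = 883, opening 1720 mm tall, so the head is at 883 + 1720 = 2603 mm.


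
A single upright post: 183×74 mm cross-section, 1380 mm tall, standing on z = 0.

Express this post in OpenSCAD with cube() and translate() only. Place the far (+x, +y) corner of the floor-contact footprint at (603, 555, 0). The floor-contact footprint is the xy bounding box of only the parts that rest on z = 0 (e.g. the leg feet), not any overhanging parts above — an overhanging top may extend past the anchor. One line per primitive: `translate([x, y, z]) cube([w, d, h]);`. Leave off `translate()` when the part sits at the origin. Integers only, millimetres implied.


translate([420, 481, 0]) cube([183, 74, 1380]);


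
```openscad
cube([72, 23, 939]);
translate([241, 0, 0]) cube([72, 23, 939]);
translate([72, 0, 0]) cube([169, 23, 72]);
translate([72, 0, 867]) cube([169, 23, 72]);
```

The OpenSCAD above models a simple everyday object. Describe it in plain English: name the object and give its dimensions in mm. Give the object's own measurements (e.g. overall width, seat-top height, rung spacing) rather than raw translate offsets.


A rectangular picture frame lying in the x–z plane (depth along y). The opening is 169 mm wide (x) by 795 mm tall (z), surrounded by a border 72 mm wide on all four sides. The frame is 23 mm deep and is made of two full-height vertical stiles with two horizontal rails fitted between them.


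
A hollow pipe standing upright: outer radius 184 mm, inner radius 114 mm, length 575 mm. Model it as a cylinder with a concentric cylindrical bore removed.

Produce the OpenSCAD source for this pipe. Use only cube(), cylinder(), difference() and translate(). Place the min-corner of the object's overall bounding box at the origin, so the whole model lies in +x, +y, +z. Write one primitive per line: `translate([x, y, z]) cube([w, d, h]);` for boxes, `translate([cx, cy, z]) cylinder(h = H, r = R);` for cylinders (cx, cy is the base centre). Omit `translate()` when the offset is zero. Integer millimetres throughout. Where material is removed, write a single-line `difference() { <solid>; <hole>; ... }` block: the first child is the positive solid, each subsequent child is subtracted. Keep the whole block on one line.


difference() { translate([184, 184, 0]) cylinder(h = 575, r = 184); translate([184, 184, 0]) cylinder(h = 575, r = 114); }


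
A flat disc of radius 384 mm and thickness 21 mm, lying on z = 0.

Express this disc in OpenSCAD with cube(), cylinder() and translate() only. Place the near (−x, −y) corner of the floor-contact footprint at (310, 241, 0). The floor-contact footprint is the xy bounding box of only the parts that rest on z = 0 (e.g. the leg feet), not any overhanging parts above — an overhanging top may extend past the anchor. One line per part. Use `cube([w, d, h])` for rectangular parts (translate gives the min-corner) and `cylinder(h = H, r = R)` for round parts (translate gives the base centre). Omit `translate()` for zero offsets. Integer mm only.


translate([694, 625, 0]) cylinder(h = 21, r = 384);


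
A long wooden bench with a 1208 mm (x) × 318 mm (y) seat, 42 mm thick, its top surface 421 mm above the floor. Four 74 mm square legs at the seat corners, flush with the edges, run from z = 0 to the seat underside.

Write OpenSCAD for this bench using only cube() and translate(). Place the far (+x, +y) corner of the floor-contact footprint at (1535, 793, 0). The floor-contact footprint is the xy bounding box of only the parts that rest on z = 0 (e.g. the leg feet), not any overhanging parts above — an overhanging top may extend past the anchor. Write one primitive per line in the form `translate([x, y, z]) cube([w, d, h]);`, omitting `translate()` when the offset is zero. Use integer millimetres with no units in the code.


translate([327, 475, 379]) cube([1208, 318, 42]);
translate([327, 475, 0]) cube([74, 74, 379]);
translate([327, 719, 0]) cube([74, 74, 379]);
translate([1461, 475, 0]) cube([74, 74, 379]);
translate([1461, 719, 0]) cube([74, 74, 379]);


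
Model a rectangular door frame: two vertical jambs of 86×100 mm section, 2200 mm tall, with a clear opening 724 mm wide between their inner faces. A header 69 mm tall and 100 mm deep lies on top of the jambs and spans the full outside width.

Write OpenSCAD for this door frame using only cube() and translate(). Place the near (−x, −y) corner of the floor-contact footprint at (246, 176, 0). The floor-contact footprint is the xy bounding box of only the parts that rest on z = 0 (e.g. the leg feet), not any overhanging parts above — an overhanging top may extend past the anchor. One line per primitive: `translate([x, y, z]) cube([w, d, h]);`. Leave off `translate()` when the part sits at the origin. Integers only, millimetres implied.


translate([246, 176, 0]) cube([86, 100, 2200]);
translate([1056, 176, 0]) cube([86, 100, 2200]);
translate([246, 176, 2200]) cube([896, 100, 69]);


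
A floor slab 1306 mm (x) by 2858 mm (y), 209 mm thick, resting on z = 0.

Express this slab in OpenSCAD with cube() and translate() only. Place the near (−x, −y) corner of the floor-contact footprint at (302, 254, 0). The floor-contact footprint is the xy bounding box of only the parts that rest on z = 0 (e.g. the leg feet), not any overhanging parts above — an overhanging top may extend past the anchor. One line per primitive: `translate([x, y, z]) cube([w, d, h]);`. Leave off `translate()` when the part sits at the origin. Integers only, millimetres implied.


translate([302, 254, 0]) cube([1306, 2858, 209]);


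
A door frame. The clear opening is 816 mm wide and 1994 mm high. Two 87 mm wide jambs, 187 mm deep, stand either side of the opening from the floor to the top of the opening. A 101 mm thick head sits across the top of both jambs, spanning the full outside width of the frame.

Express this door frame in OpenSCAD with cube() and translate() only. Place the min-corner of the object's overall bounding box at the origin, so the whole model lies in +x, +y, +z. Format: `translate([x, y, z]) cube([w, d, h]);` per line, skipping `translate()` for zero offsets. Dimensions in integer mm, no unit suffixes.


cube([87, 187, 1994]);
translate([903, 0, 0]) cube([87, 187, 1994]);
translate([0, 0, 1994]) cube([990, 187, 101]);


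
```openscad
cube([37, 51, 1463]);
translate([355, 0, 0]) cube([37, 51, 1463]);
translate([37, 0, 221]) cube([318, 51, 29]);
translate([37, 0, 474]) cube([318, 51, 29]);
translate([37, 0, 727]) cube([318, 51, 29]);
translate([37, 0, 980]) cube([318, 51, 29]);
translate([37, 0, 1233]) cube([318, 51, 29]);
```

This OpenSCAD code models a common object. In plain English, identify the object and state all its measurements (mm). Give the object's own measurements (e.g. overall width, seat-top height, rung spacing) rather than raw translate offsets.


A straight ladder. Two 37×51 mm vertical rails, 1463 mm tall, stand 392 mm apart (outside-to-outside) with their front faces coplanar on the −y side. 5 rungs, each 51 mm deep and 29 mm tall, span between the inner faces of the rails, front faces flush with the rails. The lowest rung's underside is at z = 221 mm and rungs are spaced 253 mm apart (underside to underside).


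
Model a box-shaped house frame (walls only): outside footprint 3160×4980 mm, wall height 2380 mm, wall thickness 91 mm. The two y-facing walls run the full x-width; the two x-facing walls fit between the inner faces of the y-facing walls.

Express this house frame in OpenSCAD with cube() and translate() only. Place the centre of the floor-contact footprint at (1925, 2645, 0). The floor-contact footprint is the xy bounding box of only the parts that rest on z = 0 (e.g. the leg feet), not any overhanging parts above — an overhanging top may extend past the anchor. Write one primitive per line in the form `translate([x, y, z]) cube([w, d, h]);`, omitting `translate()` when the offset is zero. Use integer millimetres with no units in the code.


translate([345, 155, 0]) cube([3160, 91, 2380]);
translate([345, 5044, 0]) cube([3160, 91, 2380]);
translate([345, 246, 0]) cube([91, 4798, 2380]);
translate([3414, 246, 0]) cube([91, 4798, 2380]);


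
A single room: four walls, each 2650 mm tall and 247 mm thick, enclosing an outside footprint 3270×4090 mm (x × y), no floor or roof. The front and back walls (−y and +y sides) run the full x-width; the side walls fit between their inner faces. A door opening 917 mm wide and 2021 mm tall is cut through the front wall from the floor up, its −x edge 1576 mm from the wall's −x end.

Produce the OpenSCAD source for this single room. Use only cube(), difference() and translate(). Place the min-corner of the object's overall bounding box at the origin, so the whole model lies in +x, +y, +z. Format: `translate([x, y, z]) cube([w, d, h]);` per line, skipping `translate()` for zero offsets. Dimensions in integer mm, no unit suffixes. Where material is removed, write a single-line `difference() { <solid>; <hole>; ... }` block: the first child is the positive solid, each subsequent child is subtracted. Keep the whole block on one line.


difference() { cube([3270, 247, 2650]); translate([1576, 0, 0]) cube([917, 247, 2021]); }
translate([0, 3843, 0]) cube([3270, 247, 2650]);
translate([0, 247, 0]) cube([247, 3596, 2650]);
translate([3023, 247, 0]) cube([247, 3596, 2650]);


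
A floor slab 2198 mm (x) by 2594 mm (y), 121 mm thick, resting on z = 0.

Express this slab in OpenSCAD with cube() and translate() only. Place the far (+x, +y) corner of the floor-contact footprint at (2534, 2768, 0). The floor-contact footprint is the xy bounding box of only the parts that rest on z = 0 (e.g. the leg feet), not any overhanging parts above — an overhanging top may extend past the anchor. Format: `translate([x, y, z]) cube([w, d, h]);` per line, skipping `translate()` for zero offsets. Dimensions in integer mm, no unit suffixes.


translate([336, 174, 0]) cube([2198, 2594, 121]);


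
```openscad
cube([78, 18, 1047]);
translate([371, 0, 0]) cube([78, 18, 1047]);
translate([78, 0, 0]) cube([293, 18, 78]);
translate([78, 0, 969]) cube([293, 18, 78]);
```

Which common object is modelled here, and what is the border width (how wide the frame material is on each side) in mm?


A picture frame. The border width is 78 mm.

Four thin pieces enclosing a rectangular opening — a picture frame. The two full-height stiles are 1047 mm tall; the top rail sits at z = 969 and is 78 mm tall, so the border above the opening is 1047 − 969 = 78 mm, matching the stile x-width.


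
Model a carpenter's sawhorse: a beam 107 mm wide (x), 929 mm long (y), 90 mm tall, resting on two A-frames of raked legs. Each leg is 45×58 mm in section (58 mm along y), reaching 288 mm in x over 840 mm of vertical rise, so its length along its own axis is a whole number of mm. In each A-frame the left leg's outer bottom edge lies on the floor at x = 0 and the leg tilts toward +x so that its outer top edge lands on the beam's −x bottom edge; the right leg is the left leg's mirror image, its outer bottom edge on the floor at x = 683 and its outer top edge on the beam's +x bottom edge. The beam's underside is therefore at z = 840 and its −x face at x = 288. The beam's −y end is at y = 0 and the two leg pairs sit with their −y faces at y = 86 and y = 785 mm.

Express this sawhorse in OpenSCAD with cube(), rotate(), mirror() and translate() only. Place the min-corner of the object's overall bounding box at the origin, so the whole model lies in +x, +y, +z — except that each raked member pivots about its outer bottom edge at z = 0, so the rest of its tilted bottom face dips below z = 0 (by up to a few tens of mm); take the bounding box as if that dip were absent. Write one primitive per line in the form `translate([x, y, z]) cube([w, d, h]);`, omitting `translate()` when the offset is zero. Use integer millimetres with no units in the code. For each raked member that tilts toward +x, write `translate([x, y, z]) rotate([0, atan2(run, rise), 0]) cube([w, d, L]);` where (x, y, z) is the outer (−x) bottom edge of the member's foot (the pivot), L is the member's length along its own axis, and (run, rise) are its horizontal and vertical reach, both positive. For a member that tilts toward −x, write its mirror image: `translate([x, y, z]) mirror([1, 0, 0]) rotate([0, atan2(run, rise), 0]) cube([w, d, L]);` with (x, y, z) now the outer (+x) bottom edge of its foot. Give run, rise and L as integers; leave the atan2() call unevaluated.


translate([288, 0, 840]) cube([107, 929, 90]);
translate([0, 86, 0]) rotate([0, atan2(288, 840), 0]) cube([45, 58, 888]);
translate([683, 86, 0]) mirror([1, 0, 0]) rotate([0, atan2(288, 840), 0]) cube([45, 58, 888]);
translate([0, 785, 0]) rotate([0, atan2(288, 840), 0]) cube([45, 58, 888]);
translate([683, 785, 0]) mirror([1, 0, 0]) rotate([0, atan2(288, 840), 0]) cube([45, 58, 888]);


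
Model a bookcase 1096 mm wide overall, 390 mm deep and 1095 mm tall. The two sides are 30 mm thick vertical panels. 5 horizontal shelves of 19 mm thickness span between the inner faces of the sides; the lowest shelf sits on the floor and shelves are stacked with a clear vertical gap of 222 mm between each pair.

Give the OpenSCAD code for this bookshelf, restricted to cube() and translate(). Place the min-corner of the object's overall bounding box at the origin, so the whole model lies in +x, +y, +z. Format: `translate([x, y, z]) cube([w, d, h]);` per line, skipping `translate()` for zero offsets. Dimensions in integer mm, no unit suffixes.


cube([30, 390, 1095]);
translate([1066, 0, 0]) cube([30, 390, 1095]);
translate([30, 0, 0]) cube([1036, 390, 19]);
translate([30, 0, 241]) cube([1036, 390, 19]);
translate([30, 0, 482]) cube([1036, 390, 19]);
translate([30, 0, 723]) cube([1036, 390, 19]);
translate([30, 0, 964]) cube([1036, 390, 19]);


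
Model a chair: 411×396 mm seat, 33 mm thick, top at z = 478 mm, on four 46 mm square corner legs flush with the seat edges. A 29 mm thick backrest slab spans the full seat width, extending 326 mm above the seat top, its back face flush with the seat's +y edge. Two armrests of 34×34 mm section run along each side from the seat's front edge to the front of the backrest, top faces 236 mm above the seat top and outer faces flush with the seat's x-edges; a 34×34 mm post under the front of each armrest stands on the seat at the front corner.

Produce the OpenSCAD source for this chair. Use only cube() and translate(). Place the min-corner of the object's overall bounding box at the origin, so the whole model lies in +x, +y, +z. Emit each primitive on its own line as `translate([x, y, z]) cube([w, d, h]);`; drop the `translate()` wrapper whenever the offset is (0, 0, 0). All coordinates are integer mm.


translate([0, 0, 445]) cube([411, 396, 33]);
cube([46, 46, 445]);
translate([365, 0, 0]) cube([46, 46, 445]);
translate([0, 350, 0]) cube([46, 46, 445]);
translate([365, 350, 0]) cube([46, 46, 445]);
translate([0, 367, 478]) cube([411, 29, 326]);
translate([0, 0, 680]) cube([34, 367, 34]);
translate([377, 0, 680]) cube([34, 367, 34]);
translate([0, 0, 478]) cube([34, 34, 202]);
translate([377, 0, 478]) cube([34, 34, 202]);
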